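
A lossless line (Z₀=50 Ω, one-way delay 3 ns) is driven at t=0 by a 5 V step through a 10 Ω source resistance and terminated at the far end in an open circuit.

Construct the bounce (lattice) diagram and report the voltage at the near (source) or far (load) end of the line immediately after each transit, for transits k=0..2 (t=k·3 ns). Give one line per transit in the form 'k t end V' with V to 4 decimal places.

0 0 source 4.1667
1 3 load 8.3333
2 6 source 5.5556

Γ_L=1.000000, Γ_S=-0.666667; launch V₁=5·50/60=4.166667
k=0 src: V=4.1667
k=1 load: inc=4.166667, refl=4.166667·1.000000=4.1667; V=0.000000+4.166667+4.166667=8.3333
k=2 src: inc=4.166667, refl=4.166667·-0.666667=-2.7778; V=4.166667+4.166667+-2.777778=5.5556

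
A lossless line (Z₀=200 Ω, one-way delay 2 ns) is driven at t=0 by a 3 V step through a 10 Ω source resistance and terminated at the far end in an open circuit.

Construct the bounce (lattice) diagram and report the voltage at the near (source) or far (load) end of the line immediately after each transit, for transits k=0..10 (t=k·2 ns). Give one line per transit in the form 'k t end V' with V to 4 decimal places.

Γ_L=1.000000, Γ_S=-0.904762; launch V₁=3·200/210=2.857143
k=0 src: V=2.8571
k=1 load: inc=2.857143, refl=2.857143·1.000000=2.8571; V=0.000000+2.857143+2.857143=5.7143
k=2 src: inc=2.857143, refl=2.857143·-0.904762=-2.5850; V=2.857143+2.857143+-2.585034=3.1293
k=3 load: inc=-2.585034, refl=-2.585034·1.000000=-2.5850; V=5.714286+-2.585034+-2.585034=0.5442
k=4 src: inc=-2.585034, refl=-2.585034·-0.904762=2.3388; V=3.129252+-2.585034+2.338840=2.8831
k=5 load: inc=2.338840, refl=2.338840·1.000000=2.3388; V=0.544218+2.338840+2.338840=5.2219
k=6 src: inc=2.338840, refl=2.338840·-0.904762=-2.1161; V=2.883058+2.338840+-2.116094=3.1058
k=7 load: inc=-2.116094, refl=-2.116094·1.000000=-2.1161; V=5.221898+-2.116094+-2.116094=0.9897
k=8 src: inc=-2.116094, refl=-2.116094·-0.904762=1.9146; V=3.105805+-2.116094+1.914561=2.9043
k=9 load: inc=1.914561, refl=1.914561·1.000000=1.9146; V=0.989711+1.914561+1.914561=4.8188
k=10 src: inc=1.914561, refl=1.914561·-0.904762=-1.7322; V=2.904272+1.914561+-1.732222=3.0866

0 0 source 2.8571
1 2 load 5.7143
2 4 source 3.1293
3 6 load 0.5442
4 8 source 2.8831
5 10 load 5.2219
6 12 source 3.1058
7 14 load 0.9897
8 16 source 2.9043
9 18 load 4.8188
10 20 source 3.0866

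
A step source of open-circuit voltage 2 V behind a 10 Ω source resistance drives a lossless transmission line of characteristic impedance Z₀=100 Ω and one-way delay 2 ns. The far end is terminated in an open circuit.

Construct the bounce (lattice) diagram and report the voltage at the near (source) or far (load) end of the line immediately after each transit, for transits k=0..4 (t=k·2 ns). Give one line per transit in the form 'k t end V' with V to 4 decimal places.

0 0 source 1.8182
1 2 load 3.6364
2 4 source 2.1488
3 6 load 0.6612
4 8 source 1.8783

Γ_L=1.000000, Γ_S=-0.818182; launch V₁=2·100/110=1.818182
k=0 src: V=1.8182
k=1 load: inc=1.818182, refl=1.818182·1.000000=1.8182; V=0.000000+1.818182+1.818182=3.6364
k=2 src: inc=1.818182, refl=1.818182·-0.818182=-1.4876; V=1.818182+1.818182+-1.487603=2.1488
k=3 load: inc=-1.487603, refl=-1.487603·1.000000=-1.4876; V=3.636364+-1.487603+-1.487603=0.6612
k=4 src: inc=-1.487603, refl=-1.487603·-0.818182=1.2171; V=2.148760+-1.487603+1.217130=1.8783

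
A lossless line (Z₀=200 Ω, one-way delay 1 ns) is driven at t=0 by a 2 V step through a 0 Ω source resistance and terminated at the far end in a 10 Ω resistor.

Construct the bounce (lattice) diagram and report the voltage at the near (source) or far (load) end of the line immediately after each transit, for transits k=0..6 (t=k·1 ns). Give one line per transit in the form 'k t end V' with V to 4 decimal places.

Γ_L=-0.904762, Γ_S=-1.000000; launch V₁=2·200/200=2.000000
k=0 src: V=2.0000
k=1 load: inc=2.000000, refl=2.000000·-0.904762=-1.8095; V=0.000000+2.000000+-1.809524=0.1905
k=2 src: inc=-1.809524, refl=-1.809524·-1.000000=1.8095; V=2.000000+-1.809524+1.809524=2.0000
k=3 load: inc=1.809524, refl=1.809524·-0.904762=-1.6372; V=0.190476+1.809524+-1.637188=0.3628
k=4 src: inc=-1.637188, refl=-1.637188·-1.000000=1.6372; V=2.000000+-1.637188+1.637188=2.0000
k=5 load: inc=1.637188, refl=1.637188·-0.904762=-1.4813; V=0.362812+1.637188+-1.481266=0.5187
k=6 src: inc=-1.481266, refl=-1.481266·-1.000000=1.4813; V=2.000000+-1.481266+1.481266=2.0000

0 0 source 2.0000
1 1 load 0.1905
2 2 source 2.0000
3 3 load 0.3628
4 4 source 2.0000
5 5 load 0.5187
6 6 source 2.0000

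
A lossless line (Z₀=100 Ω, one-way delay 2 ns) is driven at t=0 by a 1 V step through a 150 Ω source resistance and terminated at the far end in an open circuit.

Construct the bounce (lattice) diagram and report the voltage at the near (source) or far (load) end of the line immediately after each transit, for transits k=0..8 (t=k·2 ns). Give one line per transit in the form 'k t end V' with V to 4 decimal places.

0 0 source 0.4000
1 2 load 0.8000
2 4 source 0.8800
3 6 load 0.9600
4 8 source 0.9760
5 10 load 0.9920
6 12 source 0.9952
7 14 load 0.9984
8 16 source 0.9990

Γ_L=1.000000, Γ_S=0.200000; launch V₁=1·100/250=0.400000
k=0 src: V=0.4000
k=1 load: inc=0.400000, refl=0.400000·1.000000=0.4000; V=0.000000+0.400000+0.400000=0.8000
k=2 src: inc=0.400000, refl=0.400000·0.200000=0.0800; V=0.400000+0.400000+0.080000=0.8800
k=3 load: inc=0.080000, refl=0.080000·1.000000=0.0800; V=0.800000+0.080000+0.080000=0.9600
k=4 src: inc=0.080000, refl=0.080000·0.200000=0.0160; V=0.880000+0.080000+0.016000=0.9760
k=5 load: inc=0.016000, refl=0.016000·1.000000=0.0160; V=0.960000+0.016000+0.016000=0.9920
k=6 src: inc=0.016000, refl=0.016000·0.200000=0.0032; V=0.976000+0.016000+0.003200=0.9952
k=7 load: inc=0.003200, refl=0.003200·1.000000=0.0032; V=0.992000+0.003200+0.003200=0.9984
k=8 src: inc=0.003200, refl=0.003200·0.200000=0.0006; V=0.995200+0.003200+0.000640=0.9990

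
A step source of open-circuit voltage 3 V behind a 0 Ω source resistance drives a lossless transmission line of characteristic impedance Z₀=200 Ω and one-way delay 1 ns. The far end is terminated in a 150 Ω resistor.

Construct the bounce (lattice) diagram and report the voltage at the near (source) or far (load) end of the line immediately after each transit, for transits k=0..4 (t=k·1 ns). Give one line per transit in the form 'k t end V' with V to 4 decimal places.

0 0 source 3.0000
1 1 load 2.5714
2 2 source 3.0000
3 3 load 2.9388
4 4 source 3.0000

Γ_L=-0.142857, Γ_S=-1.000000; launch V₁=3·200/200=3.000000
k=0 src: V=3.0000
k=1 load: inc=3.000000, refl=3.000000·-0.142857=-0.4286; V=0.000000+3.000000+-0.428571=2.5714
k=2 src: inc=-0.428571, refl=-0.428571·-1.000000=0.4286; V=3.000000+-0.428571+0.428571=3.0000
k=3 load: inc=0.428571, refl=0.428571·-0.142857=-0.0612; V=2.571429+0.428571+-0.061224=2.9388
k=4 src: inc=-0.061224, refl=-0.061224·-1.000000=0.0612; V=3.000000+-0.061224+0.061224=3.0000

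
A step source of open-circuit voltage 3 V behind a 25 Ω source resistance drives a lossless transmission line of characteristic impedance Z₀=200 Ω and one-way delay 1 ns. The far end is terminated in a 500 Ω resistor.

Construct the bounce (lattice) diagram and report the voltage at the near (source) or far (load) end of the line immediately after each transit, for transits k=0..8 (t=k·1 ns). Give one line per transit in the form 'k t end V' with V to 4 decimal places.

0 0 source 2.6667
1 1 load 3.8095
2 2 source 2.9206
3 3 load 2.5397
4 4 source 2.8360
5 5 load 2.9630
6 6 source 2.8642
7 7 load 2.8219
8 8 source 2.8548

Γ_L=0.428571, Γ_S=-0.777778; launch V₁=3·200/225=2.666667
k=0 src: V=2.6667
k=1 load: inc=2.666667, refl=2.666667·0.428571=1.1429; V=0.000000+2.666667+1.142857=3.8095
k=2 src: inc=1.142857, refl=1.142857·-0.777778=-0.8889; V=2.666667+1.142857+-0.888889=2.9206
k=3 load: inc=-0.888889, refl=-0.888889·0.428571=-0.3810; V=3.809524+-0.888889+-0.380952=2.5397
k=4 src: inc=-0.380952, refl=-0.380952·-0.777778=0.2963; V=2.920635+-0.380952+0.296296=2.8360
k=5 load: inc=0.296296, refl=0.296296·0.428571=0.1270; V=2.539683+0.296296+0.126984=2.9630
k=6 src: inc=0.126984, refl=0.126984·-0.777778=-0.0988; V=2.835979+0.126984+-0.098765=2.8642
k=7 load: inc=-0.098765, refl=-0.098765·0.428571=-0.0423; V=2.962963+-0.098765+-0.042328=2.8219
k=8 src: inc=-0.042328, refl=-0.042328·-0.777778=0.0329; V=2.864198+-0.042328+0.032922=2.8548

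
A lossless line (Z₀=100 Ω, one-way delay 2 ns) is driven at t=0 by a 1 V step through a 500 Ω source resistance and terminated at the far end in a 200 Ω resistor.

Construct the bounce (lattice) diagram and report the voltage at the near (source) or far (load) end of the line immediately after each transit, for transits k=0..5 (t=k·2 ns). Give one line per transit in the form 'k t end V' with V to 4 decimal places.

0 0 source 0.1667
1 2 load 0.2222
2 4 source 0.2593
3 6 load 0.2716
4 8 source 0.2798
5 10 load 0.2826

Γ_L=0.333333, Γ_S=0.666667; launch V₁=1·100/600=0.166667
k=0 src: V=0.1667
k=1 load: inc=0.166667, refl=0.166667·0.333333=0.0556; V=0.000000+0.166667+0.055556=0.2222
k=2 src: inc=0.055556, refl=0.055556·0.666667=0.0370; V=0.166667+0.055556+0.037037=0.2593
k=3 load: inc=0.037037, refl=0.037037·0.333333=0.0123; V=0.222222+0.037037+0.012346=0.2716
k=4 src: inc=0.012346, refl=0.012346·0.666667=0.0082; V=0.259259+0.012346+0.008230=0.2798
k=5 load: inc=0.008230, refl=0.008230·0.333333=0.0027; V=0.271605+0.008230+0.002743=0.2826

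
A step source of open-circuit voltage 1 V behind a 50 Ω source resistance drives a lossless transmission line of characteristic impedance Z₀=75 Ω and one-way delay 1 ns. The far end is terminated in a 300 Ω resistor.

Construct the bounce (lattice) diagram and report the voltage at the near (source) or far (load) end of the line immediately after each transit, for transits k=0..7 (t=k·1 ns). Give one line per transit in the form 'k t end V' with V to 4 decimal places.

Γ_L=0.600000, Γ_S=-0.200000; launch V₁=1·75/125=0.600000
k=0 src: V=0.6000
k=1 load: inc=0.600000, refl=0.600000·0.600000=0.3600; V=0.000000+0.600000+0.360000=0.9600
k=2 src: inc=0.360000, refl=0.360000·-0.200000=-0.0720; V=0.600000+0.360000+-0.072000=0.8880
k=3 load: inc=-0.072000, refl=-0.072000·0.600000=-0.0432; V=0.960000+-0.072000+-0.043200=0.8448
k=4 src: inc=-0.043200, refl=-0.043200·-0.200000=0.0086; V=0.888000+-0.043200+0.008640=0.8534
k=5 load: inc=0.008640, refl=0.008640·0.600000=0.0052; V=0.844800+0.008640+0.005184=0.8586
k=6 src: inc=0.005184, refl=0.005184·-0.200000=-0.0010; V=0.853440+0.005184+-0.001037=0.8576
k=7 load: inc=-0.001037, refl=-0.001037·0.600000=-0.0006; V=0.858624+-0.001037+-0.000622=0.8570

0 0 source 0.6000
1 1 load 0.9600
2 2 source 0.8880
3 3 load 0.8448
4 4 source 0.8534
5 5 load 0.8586
6 6 source 0.8576
7 7 load 0.8570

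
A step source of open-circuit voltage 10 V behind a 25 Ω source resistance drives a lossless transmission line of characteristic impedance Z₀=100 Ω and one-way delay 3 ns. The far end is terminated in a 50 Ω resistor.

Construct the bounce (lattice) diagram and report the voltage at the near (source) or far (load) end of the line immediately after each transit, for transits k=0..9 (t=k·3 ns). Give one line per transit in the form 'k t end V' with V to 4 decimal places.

Γ_L=-0.333333, Γ_S=-0.600000; launch V₁=10·100/125=8.000000
k=0 src: V=8.0000
k=1 load: inc=8.000000, refl=8.000000·-0.333333=-2.6667; V=0.000000+8.000000+-2.666667=5.3333
k=2 src: inc=-2.666667, refl=-2.666667·-0.600000=1.6000; V=8.000000+-2.666667+1.600000=6.9333
k=3 load: inc=1.600000, refl=1.600000·-0.333333=-0.5333; V=5.333333+1.600000+-0.533333=6.4000
k=4 src: inc=-0.533333, refl=-0.533333·-0.600000=0.3200; V=6.933333+-0.533333+0.320000=6.7200
k=5 load: inc=0.320000, refl=0.320000·-0.333333=-0.1067; V=6.400000+0.320000+-0.106667=6.6133
k=6 src: inc=-0.106667, refl=-0.106667·-0.600000=0.0640; V=6.720000+-0.106667+0.064000=6.6773
k=7 load: inc=0.064000, refl=0.064000·-0.333333=-0.0213; V=6.613333+0.064000+-0.021333=6.6560
k=8 src: inc=-0.021333, refl=-0.021333·-0.600000=0.0128; V=6.677333+-0.021333+0.012800=6.6688
k=9 load: inc=0.012800, refl=0.012800·-0.333333=-0.0043; V=6.656000+0.012800+-0.004267=6.6645

0 0 source 8.0000
1 3 load 5.3333
2 6 source 6.9333
3 9 load 6.4000
4 12 source 6.7200
5 15 load 6.6133
6 18 source 6.6773
7 21 load 6.6560
8 24 source 6.6688
9 27 load 6.6645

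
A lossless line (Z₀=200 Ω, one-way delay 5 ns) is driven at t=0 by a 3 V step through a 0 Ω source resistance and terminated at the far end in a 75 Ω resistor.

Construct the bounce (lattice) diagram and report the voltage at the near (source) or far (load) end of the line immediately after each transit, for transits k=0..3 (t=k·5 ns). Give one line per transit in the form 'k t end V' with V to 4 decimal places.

Γ_L=-0.454545, Γ_S=-1.000000; launch V₁=3·200/200=3.000000
k=0 src: V=3.0000
k=1 load: inc=3.000000, refl=3.000000·-0.454545=-1.3636; V=0.000000+3.000000+-1.363636=1.6364
k=2 src: inc=-1.363636, refl=-1.363636·-1.000000=1.3636; V=3.000000+-1.363636+1.363636=3.0000
k=3 load: inc=1.363636, refl=1.363636·-0.454545=-0.6198; V=1.636364+1.363636+-0.619835=2.3802

0 0 source 3.0000
1 5 load 1.6364
2 10 source 3.0000
3 15 load 2.3802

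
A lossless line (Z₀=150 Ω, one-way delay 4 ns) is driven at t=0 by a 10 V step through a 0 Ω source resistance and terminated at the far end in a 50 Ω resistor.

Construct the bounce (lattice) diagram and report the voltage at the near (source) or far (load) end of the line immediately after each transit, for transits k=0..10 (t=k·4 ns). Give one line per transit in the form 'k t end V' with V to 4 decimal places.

Γ_L=-0.500000, Γ_S=-1.000000; launch V₁=10·150/150=10.000000
k=0 src: V=10.0000
k=1 load: inc=10.000000, refl=10.000000·-0.500000=-5.0000; V=0.000000+10.000000+-5.000000=5.0000
k=2 src: inc=-5.000000, refl=-5.000000·-1.000000=5.0000; V=10.000000+-5.000000+5.000000=10.0000
k=3 load: inc=5.000000, refl=5.000000·-0.500000=-2.5000; V=5.000000+5.000000+-2.500000=7.5000
k=4 src: inc=-2.500000, refl=-2.500000·-1.000000=2.5000; V=10.000000+-2.500000+2.500000=10.0000
k=5 load: inc=2.500000, refl=2.500000·-0.500000=-1.2500; V=7.500000+2.500000+-1.250000=8.7500
k=6 src: inc=-1.250000, refl=-1.250000·-1.000000=1.2500; V=10.000000+-1.250000+1.250000=10.0000
k=7 load: inc=1.250000, refl=1.250000·-0.500000=-0.6250; V=8.750000+1.250000+-0.625000=9.3750
k=8 src: inc=-0.625000, refl=-0.625000·-1.000000=0.6250; V=10.000000+-0.625000+0.625000=10.0000
k=9 load: inc=0.625000, refl=0.625000·-0.500000=-0.3125; V=9.375000+0.625000+-0.312500=9.6875
k=10 src: inc=-0.312500, refl=-0.312500·-1.000000=0.3125; V=10.000000+-0.312500+0.312500=10.0000

0 0 source 10.0000
1 4 load 5.0000
2 8 source 10.0000
3 12 load 7.5000
4 16 source 10.0000
5 20 load 8.7500
6 24 source 10.0000
7 28 load 9.3750
8 32 source 10.0000
9 36 load 9.6875
10 40 source 10.0000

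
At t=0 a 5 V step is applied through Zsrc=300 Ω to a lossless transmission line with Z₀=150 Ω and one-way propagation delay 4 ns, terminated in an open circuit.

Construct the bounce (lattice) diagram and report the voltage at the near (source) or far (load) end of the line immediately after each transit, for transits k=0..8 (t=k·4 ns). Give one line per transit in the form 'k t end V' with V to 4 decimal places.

Γ_L=1.000000, Γ_S=0.333333; launch V₁=5·150/450=1.666667
k=0 src: V=1.6667
k=1 load: inc=1.666667, refl=1.666667·1.000000=1.6667; V=0.000000+1.666667+1.666667=3.3333
k=2 src: inc=1.666667, refl=1.666667·0.333333=0.5556; V=1.666667+1.666667+0.555556=3.8889
k=3 load: inc=0.555556, refl=0.555556·1.000000=0.5556; V=3.333333+0.555556+0.555556=4.4444
k=4 src: inc=0.555556, refl=0.555556·0.333333=0.1852; V=3.888889+0.555556+0.185185=4.6296
k=5 load: inc=0.185185, refl=0.185185·1.000000=0.1852; V=4.444444+0.185185+0.185185=4.8148
k=6 src: inc=0.185185, refl=0.185185·0.333333=0.0617; V=4.629630+0.185185+0.061728=4.8765
k=7 load: inc=0.061728, refl=0.061728·1.000000=0.0617; V=4.814815+0.061728+0.061728=4.9383
k=8 src: inc=0.061728, refl=0.061728·0.333333=0.0206; V=4.876543+0.061728+0.020576=4.9588

0 0 source 1.6667
1 4 load 3.3333
2 8 source 3.8889
3 12 load 4.4444
4 16 source 4.6296
5 20 load 4.8148
6 24 source 4.8765
7 28 load 4.9383
8 32 source 4.9588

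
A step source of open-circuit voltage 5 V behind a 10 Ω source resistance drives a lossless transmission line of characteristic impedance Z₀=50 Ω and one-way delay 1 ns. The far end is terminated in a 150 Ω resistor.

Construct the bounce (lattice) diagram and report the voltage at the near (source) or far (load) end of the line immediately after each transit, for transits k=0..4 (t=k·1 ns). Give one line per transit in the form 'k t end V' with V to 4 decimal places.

Γ_L=0.500000, Γ_S=-0.666667; launch V₁=5·50/60=4.166667
k=0 src: V=4.1667
k=1 load: inc=4.166667, refl=4.166667·0.500000=2.0833; V=0.000000+4.166667+2.083333=6.2500
k=2 src: inc=2.083333, refl=2.083333·-0.666667=-1.3889; V=4.166667+2.083333+-1.388889=4.8611
k=3 load: inc=-1.388889, refl=-1.388889·0.500000=-0.6944; V=6.250000+-1.388889+-0.694444=4.1667
k=4 src: inc=-0.694444, refl=-0.694444·-0.666667=0.4630; V=4.861111+-0.694444+0.462963=4.6296

0 0 source 4.1667
1 1 load 6.2500
2 2 source 4.8611
3 3 load 4.1667
4 4 source 4.6296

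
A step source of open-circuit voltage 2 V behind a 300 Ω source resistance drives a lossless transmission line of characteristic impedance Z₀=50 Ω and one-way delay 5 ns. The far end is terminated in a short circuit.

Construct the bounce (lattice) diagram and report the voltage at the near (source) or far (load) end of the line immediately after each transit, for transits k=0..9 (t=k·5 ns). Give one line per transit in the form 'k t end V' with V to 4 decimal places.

Γ_L=-1.000000, Γ_S=0.714286; launch V₁=2·50/350=0.285714
k=0 src: V=0.2857
k=1 load: inc=0.285714, refl=0.285714·-1.000000=-0.2857; V=0.000000+0.285714+-0.285714=0.0000
k=2 src: inc=-0.285714, refl=-0.285714·0.714286=-0.2041; V=0.285714+-0.285714+-0.204082=-0.2041
k=3 load: inc=-0.204082, refl=-0.204082·-1.000000=0.2041; V=0.000000+-0.204082+0.204082=0.0000
k=4 src: inc=0.204082, refl=0.204082·0.714286=0.1458; V=-0.204082+0.204082+0.145773=0.1458
k=5 load: inc=0.145773, refl=0.145773·-1.000000=-0.1458; V=0.000000+0.145773+-0.145773=0.0000
k=6 src: inc=-0.145773, refl=-0.145773·0.714286=-0.1041; V=0.145773+-0.145773+-0.104123=-0.1041
k=7 load: inc=-0.104123, refl=-0.104123·-1.000000=0.1041; V=0.000000+-0.104123+0.104123=0.0000
k=8 src: inc=0.104123, refl=0.104123·0.714286=0.0744; V=-0.104123+0.104123+0.074374=0.0744
k=9 load: inc=0.074374, refl=0.074374·-1.000000=-0.0744; V=0.000000+0.074374+-0.074374=0.0000

0 0 source 0.2857
1 5 load 0.0000
2 10 source -0.2041
3 15 load 0.0000
4 20 source 0.1458
5 25 load 0.0000
6 30 source -0.1041
7 35 load 0.0000
8 40 source 0.0744
9 45 load 0.0000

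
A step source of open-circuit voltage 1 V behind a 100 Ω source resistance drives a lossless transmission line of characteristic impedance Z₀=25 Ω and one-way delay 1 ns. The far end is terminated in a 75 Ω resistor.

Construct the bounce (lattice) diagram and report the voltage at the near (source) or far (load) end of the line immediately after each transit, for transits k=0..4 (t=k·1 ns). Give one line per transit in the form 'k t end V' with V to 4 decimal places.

0 0 source 0.2000
1 1 load 0.3000
2 2 source 0.3600
3 3 load 0.3900
4 4 source 0.4080

Γ_L=0.500000, Γ_S=0.600000; launch V₁=1·25/125=0.200000
k=0 src: V=0.2000
k=1 load: inc=0.200000, refl=0.200000·0.500000=0.1000; V=0.000000+0.200000+0.100000=0.3000
k=2 src: inc=0.100000, refl=0.100000·0.600000=0.0600; V=0.200000+0.100000+0.060000=0.3600
k=3 load: inc=0.060000, refl=0.060000·0.500000=0.0300; V=0.300000+0.060000+0.030000=0.3900
k=4 src: inc=0.030000, refl=0.030000·0.600000=0.0180; V=0.360000+0.030000+0.018000=0.4080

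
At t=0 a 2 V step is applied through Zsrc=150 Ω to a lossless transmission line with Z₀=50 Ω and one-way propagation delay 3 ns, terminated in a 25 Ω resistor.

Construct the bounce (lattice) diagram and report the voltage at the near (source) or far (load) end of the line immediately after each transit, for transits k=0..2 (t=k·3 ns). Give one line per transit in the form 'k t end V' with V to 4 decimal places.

0 0 source 0.5000
1 3 load 0.3333
2 6 source 0.2500

Γ_L=-0.333333, Γ_S=0.500000; launch V₁=2·50/200=0.500000
k=0 src: V=0.5000
k=1 load: inc=0.500000, refl=0.500000·-0.333333=-0.1667; V=0.000000+0.500000+-0.166667=0.3333
k=2 src: inc=-0.166667, refl=-0.166667·0.500000=-0.0833; V=0.500000+-0.166667+-0.083333=0.2500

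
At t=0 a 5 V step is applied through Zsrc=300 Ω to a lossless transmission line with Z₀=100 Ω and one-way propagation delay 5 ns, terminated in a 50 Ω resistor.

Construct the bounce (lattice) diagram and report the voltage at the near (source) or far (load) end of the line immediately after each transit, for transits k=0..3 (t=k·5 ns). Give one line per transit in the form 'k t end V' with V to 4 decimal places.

Γ_L=-0.333333, Γ_S=0.500000; launch V₁=5·100/400=1.250000
k=0 src: V=1.2500
k=1 load: inc=1.250000, refl=1.250000·-0.333333=-0.4167; V=0.000000+1.250000+-0.416667=0.8333
k=2 src: inc=-0.416667, refl=-0.416667·0.500000=-0.2083; V=1.250000+-0.416667+-0.208333=0.6250
k=3 load: inc=-0.208333, refl=-0.208333·-0.333333=0.0694; V=0.833333+-0.208333+0.069444=0.6944

0 0 source 1.2500
1 5 load 0.8333
2 10 source 0.6250
3 15 load 0.6944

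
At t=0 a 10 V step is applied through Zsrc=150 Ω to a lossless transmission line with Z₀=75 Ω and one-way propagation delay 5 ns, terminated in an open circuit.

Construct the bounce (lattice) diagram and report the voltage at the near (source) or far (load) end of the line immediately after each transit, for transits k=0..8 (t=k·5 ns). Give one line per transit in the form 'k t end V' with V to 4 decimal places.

0 0 source 3.3333
1 5 load 6.6667
2 10 source 7.7778
3 15 load 8.8889
4 20 source 9.2593
5 25 load 9.6296
6 30 source 9.7531
7 35 load 9.8765
8 40 source 9.9177

Γ_L=1.000000, Γ_S=0.333333; launch V₁=10·75/225=3.333333
k=0 src: V=3.3333
k=1 load: inc=3.333333, refl=3.333333·1.000000=3.3333; V=0.000000+3.333333+3.333333=6.6667
k=2 src: inc=3.333333, refl=3.333333·0.333333=1.1111; V=3.333333+3.333333+1.111111=7.7778
k=3 load: inc=1.111111, refl=1.111111·1.000000=1.1111; V=6.666667+1.111111+1.111111=8.8889
k=4 src: inc=1.111111, refl=1.111111·0.333333=0.3704; V=7.777778+1.111111+0.370370=9.2593
k=5 load: inc=0.370370, refl=0.370370·1.000000=0.3704; V=8.888889+0.370370+0.370370=9.6296
k=6 src: inc=0.370370, refl=0.370370·0.333333=0.1235; V=9.259259+0.370370+0.123457=9.7531
k=7 load: inc=0.123457, refl=0.123457·1.000000=0.1235; V=9.629630+0.123457+0.123457=9.8765
k=8 src: inc=0.123457, refl=0.123457·0.333333=0.0412; V=9.753086+0.123457+0.041152=9.9177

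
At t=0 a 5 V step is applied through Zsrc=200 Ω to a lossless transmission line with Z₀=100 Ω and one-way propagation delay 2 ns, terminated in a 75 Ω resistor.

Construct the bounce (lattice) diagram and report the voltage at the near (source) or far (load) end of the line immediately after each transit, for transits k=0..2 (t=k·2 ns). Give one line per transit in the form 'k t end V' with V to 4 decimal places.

0 0 source 1.6667
1 2 load 1.4286
2 4 source 1.3492

Γ_L=-0.142857, Γ_S=0.333333; launch V₁=5·100/300=1.666667
k=0 src: V=1.6667
k=1 load: inc=1.666667, refl=1.666667·-0.142857=-0.2381; V=0.000000+1.666667+-0.238095=1.4286
k=2 src: inc=-0.238095, refl=-0.238095·0.333333=-0.0794; V=1.666667+-0.238095+-0.079365=1.3492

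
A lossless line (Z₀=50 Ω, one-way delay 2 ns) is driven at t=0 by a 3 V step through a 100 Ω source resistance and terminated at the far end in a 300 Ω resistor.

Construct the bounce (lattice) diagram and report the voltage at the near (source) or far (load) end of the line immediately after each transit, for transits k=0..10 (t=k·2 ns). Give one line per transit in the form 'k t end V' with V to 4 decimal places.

Γ_L=0.714286, Γ_S=0.333333; launch V₁=3·50/150=1.000000
k=0 src: V=1.0000
k=1 load: inc=1.000000, refl=1.000000·0.714286=0.7143; V=0.000000+1.000000+0.714286=1.7143
k=2 src: inc=0.714286, refl=0.714286·0.333333=0.2381; V=1.000000+0.714286+0.238095=1.9524
k=3 load: inc=0.238095, refl=0.238095·0.714286=0.1701; V=1.714286+0.238095+0.170068=2.1224
k=4 src: inc=0.170068, refl=0.170068·0.333333=0.0567; V=1.952381+0.170068+0.056689=2.1791
k=5 load: inc=0.056689, refl=0.056689·0.714286=0.0405; V=2.122449+0.056689+0.040492=2.2196
k=6 src: inc=0.040492, refl=0.040492·0.333333=0.0135; V=2.179138+0.040492+0.013497=2.2331
k=7 load: inc=0.013497, refl=0.013497·0.714286=0.0096; V=2.219631+0.013497+0.009641=2.2428
k=8 src: inc=0.009641, refl=0.009641·0.333333=0.0032; V=2.233128+0.009641+0.003214=2.2460
k=9 load: inc=0.003214, refl=0.003214·0.714286=0.0023; V=2.242769+0.003214+0.002295=2.2483
k=10 src: inc=0.002295, refl=0.002295·0.333333=0.0008; V=2.245983+0.002295+0.000765=2.2490

0 0 source 1.0000
1 2 load 1.7143
2 4 source 1.9524
3 6 load 2.1224
4 8 source 2.1791
5 10 load 2.2196
6 12 source 2.2331
7 14 load 2.2428
8 16 source 2.2460
9 18 load 2.2483
10 20 source 2.2490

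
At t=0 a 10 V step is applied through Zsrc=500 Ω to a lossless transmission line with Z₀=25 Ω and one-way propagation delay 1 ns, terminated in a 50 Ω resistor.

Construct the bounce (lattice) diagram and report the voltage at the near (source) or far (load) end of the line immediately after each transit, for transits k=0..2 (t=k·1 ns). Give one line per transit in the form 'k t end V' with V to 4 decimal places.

Γ_L=0.333333, Γ_S=0.904762; launch V₁=10·25/525=0.476190
k=0 src: V=0.4762
k=1 load: inc=0.476190, refl=0.476190·0.333333=0.1587; V=0.000000+0.476190+0.158730=0.6349
k=2 src: inc=0.158730, refl=0.158730·0.904762=0.1436; V=0.476190+0.158730+0.143613=0.7785

0 0 source 0.4762
1 1 load 0.6349
2 2 source 0.7785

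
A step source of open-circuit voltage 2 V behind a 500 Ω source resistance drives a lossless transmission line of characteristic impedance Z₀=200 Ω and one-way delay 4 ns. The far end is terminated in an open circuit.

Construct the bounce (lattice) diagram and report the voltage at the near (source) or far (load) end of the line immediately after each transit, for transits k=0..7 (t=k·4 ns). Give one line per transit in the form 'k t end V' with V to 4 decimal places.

Γ_L=1.000000, Γ_S=0.428571; launch V₁=2·200/700=0.571429
k=0 src: V=0.5714
k=1 load: inc=0.571429, refl=0.571429·1.000000=0.5714; V=0.000000+0.571429+0.571429=1.1429
k=2 src: inc=0.571429, refl=0.571429·0.428571=0.2449; V=0.571429+0.571429+0.244898=1.3878
k=3 load: inc=0.244898, refl=0.244898·1.000000=0.2449; V=1.142857+0.244898+0.244898=1.6327
k=4 src: inc=0.244898, refl=0.244898·0.428571=0.1050; V=1.387755+0.244898+0.104956=1.7376
k=5 load: inc=0.104956, refl=0.104956·1.000000=0.1050; V=1.632653+0.104956+0.104956=1.8426
k=6 src: inc=0.104956, refl=0.104956·0.428571=0.0450; V=1.737609+0.104956+0.044981=1.8875
k=7 load: inc=0.044981, refl=0.044981·1.000000=0.0450; V=1.842566+0.044981+0.044981=1.9325

0 0 source 0.5714
1 4 load 1.1429
2 8 source 1.3878
3 12 load 1.6327
4 16 source 1.7376
5 20 load 1.8426
6 24 source 1.8875
7 28 load 1.9325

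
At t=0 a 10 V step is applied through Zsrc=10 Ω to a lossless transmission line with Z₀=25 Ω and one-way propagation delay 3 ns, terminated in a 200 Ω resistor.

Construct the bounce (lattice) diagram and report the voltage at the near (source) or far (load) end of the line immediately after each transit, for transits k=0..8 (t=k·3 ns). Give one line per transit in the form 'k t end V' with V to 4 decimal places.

0 0 source 7.1429
1 3 load 12.6984
2 6 source 10.3175
3 9 load 8.4656
4 12 source 9.2593
5 15 load 9.8765
6 18 source 9.6120
7 21 load 9.4062
8 24 source 9.4944

Γ_L=0.777778, Γ_S=-0.428571; launch V₁=10·25/35=7.142857
k=0 src: V=7.1429
k=1 load: inc=7.142857, refl=7.142857·0.777778=5.5556; V=0.000000+7.142857+5.555556=12.6984
k=2 src: inc=5.555556, refl=5.555556·-0.428571=-2.3810; V=7.142857+5.555556+-2.380952=10.3175
k=3 load: inc=-2.380952, refl=-2.380952·0.777778=-1.8519; V=12.698413+-2.380952+-1.851852=8.4656
k=4 src: inc=-1.851852, refl=-1.851852·-0.428571=0.7937; V=10.317460+-1.851852+0.793651=9.2593
k=5 load: inc=0.793651, refl=0.793651·0.777778=0.6173; V=8.465608+0.793651+0.617284=9.8765
k=6 src: inc=0.617284, refl=0.617284·-0.428571=-0.2646; V=9.259259+0.617284+-0.264550=9.6120
k=7 load: inc=-0.264550, refl=-0.264550·0.777778=-0.2058; V=9.876543+-0.264550+-0.205761=9.4062
k=8 src: inc=-0.205761, refl=-0.205761·-0.428571=0.0882; V=9.611993+-0.205761+0.088183=9.4944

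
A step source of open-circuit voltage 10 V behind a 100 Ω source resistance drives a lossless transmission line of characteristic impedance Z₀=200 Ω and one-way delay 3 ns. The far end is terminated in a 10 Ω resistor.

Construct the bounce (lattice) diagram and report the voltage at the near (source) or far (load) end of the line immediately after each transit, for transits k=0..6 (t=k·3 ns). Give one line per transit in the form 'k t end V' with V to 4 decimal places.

0 0 source 6.6667
1 3 load 0.6349
2 6 source 2.6455
3 9 load 0.8264
4 12 source 1.4328
5 15 load 0.8842
6 18 source 1.0670

Γ_L=-0.904762, Γ_S=-0.333333; launch V₁=10·200/300=6.666667
k=0 src: V=6.6667
k=1 load: inc=6.666667, refl=6.666667·-0.904762=-6.0317; V=0.000000+6.666667+-6.031746=0.6349
k=2 src: inc=-6.031746, refl=-6.031746·-0.333333=2.0106; V=6.666667+-6.031746+2.010582=2.6455
k=3 load: inc=2.010582, refl=2.010582·-0.904762=-1.8191; V=0.634921+2.010582+-1.819098=0.8264
k=4 src: inc=-1.819098, refl=-1.819098·-0.333333=0.6064; V=2.645503+-1.819098+0.606366=1.4328
k=5 load: inc=0.606366, refl=0.606366·-0.904762=-0.5486; V=0.826405+0.606366+-0.548617=0.8842
k=6 src: inc=-0.548617, refl=-0.548617·-0.333333=0.1829; V=1.432771+-0.548617+0.182872=1.0670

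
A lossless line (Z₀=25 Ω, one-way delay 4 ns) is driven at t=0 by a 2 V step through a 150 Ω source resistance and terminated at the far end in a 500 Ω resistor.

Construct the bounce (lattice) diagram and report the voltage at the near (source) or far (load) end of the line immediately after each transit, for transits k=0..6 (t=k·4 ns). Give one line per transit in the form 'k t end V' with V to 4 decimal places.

0 0 source 0.2857
1 4 load 0.5442
2 8 source 0.7289
3 12 load 0.8959
4 16 source 1.0153
5 20 load 1.1232
6 24 source 1.2003

Γ_L=0.904762, Γ_S=0.714286; launch V₁=2·25/175=0.285714
k=0 src: V=0.2857
k=1 load: inc=0.285714, refl=0.285714·0.904762=0.2585; V=0.000000+0.285714+0.258503=0.5442
k=2 src: inc=0.258503, refl=0.258503·0.714286=0.1846; V=0.285714+0.258503+0.184645=0.7289
k=3 load: inc=0.184645, refl=0.184645·0.904762=0.1671; V=0.544218+0.184645+0.167060=0.8959
k=4 src: inc=0.167060, refl=0.167060·0.714286=0.1193; V=0.728863+0.167060+0.119329=1.0153
k=5 load: inc=0.119329, refl=0.119329·0.904762=0.1080; V=0.895923+0.119329+0.107964=1.1232
k=6 src: inc=0.107964, refl=0.107964·0.714286=0.0771; V=1.015252+0.107964+0.077117=1.2003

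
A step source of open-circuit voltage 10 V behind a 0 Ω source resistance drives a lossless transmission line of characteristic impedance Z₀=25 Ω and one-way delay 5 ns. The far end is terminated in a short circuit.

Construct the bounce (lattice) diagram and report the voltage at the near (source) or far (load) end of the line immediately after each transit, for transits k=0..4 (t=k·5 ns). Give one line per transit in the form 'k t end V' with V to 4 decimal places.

Γ_L=-1.000000, Γ_S=-1.000000; launch V₁=10·25/25=10.000000
k=0 src: V=10.0000
k=1 load: inc=10.000000, refl=10.000000·-1.000000=-10.0000; V=0.000000+10.000000+-10.000000=0.0000
k=2 src: inc=-10.000000, refl=-10.000000·-1.000000=10.0000; V=10.000000+-10.000000+10.000000=10.0000
k=3 load: inc=10.000000, refl=10.000000·-1.000000=-10.0000; V=0.000000+10.000000+-10.000000=0.0000
k=4 src: inc=-10.000000, refl=-10.000000·-1.000000=10.0000; V=10.000000+-10.000000+10.000000=10.0000

0 0 source 10.0000
1 5 load 0.0000
2 10 source 10.0000
3 15 load 0.0000
4 20 source 10.0000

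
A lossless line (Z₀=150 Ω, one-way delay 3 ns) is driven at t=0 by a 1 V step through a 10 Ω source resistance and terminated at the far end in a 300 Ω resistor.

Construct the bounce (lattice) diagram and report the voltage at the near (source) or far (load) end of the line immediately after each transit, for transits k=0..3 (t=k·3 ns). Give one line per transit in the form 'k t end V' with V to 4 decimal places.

Γ_L=0.333333, Γ_S=-0.875000; launch V₁=1·150/160=0.937500
k=0 src: V=0.9375
k=1 load: inc=0.937500, refl=0.937500·0.333333=0.3125; V=0.000000+0.937500+0.312500=1.2500
k=2 src: inc=0.312500, refl=0.312500·-0.875000=-0.2734; V=0.937500+0.312500+-0.273438=0.9766
k=3 load: inc=-0.273438, refl=-0.273438·0.333333=-0.0911; V=1.250000+-0.273438+-0.091146=0.8854

0 0 source 0.9375
1 3 load 1.2500
2 6 source 0.9766
3 9 load 0.8854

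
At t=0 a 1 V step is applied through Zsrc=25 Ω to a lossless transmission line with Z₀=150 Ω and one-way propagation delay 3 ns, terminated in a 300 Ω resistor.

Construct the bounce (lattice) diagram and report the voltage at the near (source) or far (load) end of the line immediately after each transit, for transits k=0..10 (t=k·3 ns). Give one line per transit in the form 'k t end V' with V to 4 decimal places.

0 0 source 0.8571
1 3 load 1.1429
2 6 source 0.9388
3 9 load 0.8707
4 12 source 0.9193
5 15 load 0.9355
6 18 source 0.9240
7 21 load 0.9201
8 24 source 0.9229
9 27 load 0.9238
10 30 source 0.9231

Γ_L=0.333333, Γ_S=-0.714286; launch V₁=1·150/175=0.857143
k=0 src: V=0.8571
k=1 load: inc=0.857143, refl=0.857143·0.333333=0.2857; V=0.000000+0.857143+0.285714=1.1429
k=2 src: inc=0.285714, refl=0.285714·-0.714286=-0.2041; V=0.857143+0.285714+-0.204082=0.9388
k=3 load: inc=-0.204082, refl=-0.204082·0.333333=-0.0680; V=1.142857+-0.204082+-0.068027=0.8707
k=4 src: inc=-0.068027, refl=-0.068027·-0.714286=0.0486; V=0.938776+-0.068027+0.048591=0.9193
k=5 load: inc=0.048591, refl=0.048591·0.333333=0.0162; V=0.870748+0.048591+0.016197=0.9355
k=6 src: inc=0.016197, refl=0.016197·-0.714286=-0.0116; V=0.919339+0.016197+-0.011569=0.9240
k=7 load: inc=-0.011569, refl=-0.011569·0.333333=-0.0039; V=0.935536+-0.011569+-0.003856=0.9201
k=8 src: inc=-0.003856, refl=-0.003856·-0.714286=0.0028; V=0.923967+-0.003856+0.002755=0.9229
k=9 load: inc=0.002755, refl=0.002755·0.333333=0.0009; V=0.920110+0.002755+0.000918=0.9238
k=10 src: inc=0.000918, refl=0.000918·-0.714286=-0.0007; V=0.922865+0.000918+-0.000656=0.9231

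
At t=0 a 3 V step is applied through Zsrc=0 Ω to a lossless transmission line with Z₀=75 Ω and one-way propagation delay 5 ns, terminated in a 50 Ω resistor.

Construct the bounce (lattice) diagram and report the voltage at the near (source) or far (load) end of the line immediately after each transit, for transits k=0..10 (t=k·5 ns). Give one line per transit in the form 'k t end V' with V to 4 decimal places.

Γ_L=-0.200000, Γ_S=-1.000000; launch V₁=3·75/75=3.000000
k=0 src: V=3.0000
k=1 load: inc=3.000000, refl=3.000000·-0.200000=-0.6000; V=0.000000+3.000000+-0.600000=2.4000
k=2 src: inc=-0.600000, refl=-0.600000·-1.000000=0.6000; V=3.000000+-0.600000+0.600000=3.0000
k=3 load: inc=0.600000, refl=0.600000·-0.200000=-0.1200; V=2.400000+0.600000+-0.120000=2.8800
k=4 src: inc=-0.120000, refl=-0.120000·-1.000000=0.1200; V=3.000000+-0.120000+0.120000=3.0000
k=5 load: inc=0.120000, refl=0.120000·-0.200000=-0.0240; V=2.880000+0.120000+-0.024000=2.9760
k=6 src: inc=-0.024000, refl=-0.024000·-1.000000=0.0240; V=3.000000+-0.024000+0.024000=3.0000
k=7 load: inc=0.024000, refl=0.024000·-0.200000=-0.0048; V=2.976000+0.024000+-0.004800=2.9952
k=8 src: inc=-0.004800, refl=-0.004800·-1.000000=0.0048; V=3.000000+-0.004800+0.004800=3.0000
k=9 load: inc=0.004800, refl=0.004800·-0.200000=-0.0010; V=2.995200+0.004800+-0.000960=2.9990
k=10 src: inc=-0.000960, refl=-0.000960·-1.000000=0.0010; V=3.000000+-0.000960+0.000960=3.0000

0 0 source 3.0000
1 5 load 2.4000
2 10 source 3.0000
3 15 load 2.8800
4 20 source 3.0000
5 25 load 2.9760
6 30 source 3.0000
7 35 load 2.9952
8 40 source 3.0000
9 45 load 2.9990
10 50 source 3.0000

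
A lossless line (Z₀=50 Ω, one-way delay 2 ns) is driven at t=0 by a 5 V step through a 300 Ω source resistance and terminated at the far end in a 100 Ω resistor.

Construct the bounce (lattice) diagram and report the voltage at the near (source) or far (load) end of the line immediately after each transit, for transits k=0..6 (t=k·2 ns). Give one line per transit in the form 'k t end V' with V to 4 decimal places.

0 0 source 0.7143
1 2 load 0.9524
2 4 source 1.1224
3 6 load 1.1791
4 8 source 1.2196
5 10 load 1.2331
6 12 source 1.2428

Γ_L=0.333333, Γ_S=0.714286; launch V₁=5·50/350=0.714286
k=0 src: V=0.7143
k=1 load: inc=0.714286, refl=0.714286·0.333333=0.2381; V=0.000000+0.714286+0.238095=0.9524
k=2 src: inc=0.238095, refl=0.238095·0.714286=0.1701; V=0.714286+0.238095+0.170068=1.1224
k=3 load: inc=0.170068, refl=0.170068·0.333333=0.0567; V=0.952381+0.170068+0.056689=1.1791
k=4 src: inc=0.056689, refl=0.056689·0.714286=0.0405; V=1.122449+0.056689+0.040492=1.2196
k=5 load: inc=0.040492, refl=0.040492·0.333333=0.0135; V=1.179138+0.040492+0.013497=1.2331
k=6 src: inc=0.013497, refl=0.013497·0.714286=0.0096; V=1.219631+0.013497+0.009641=1.2428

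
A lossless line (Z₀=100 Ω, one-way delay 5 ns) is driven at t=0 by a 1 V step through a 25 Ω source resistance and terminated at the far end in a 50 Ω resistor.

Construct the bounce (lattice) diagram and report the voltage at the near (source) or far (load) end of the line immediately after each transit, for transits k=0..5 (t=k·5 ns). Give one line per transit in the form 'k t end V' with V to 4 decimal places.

0 0 source 0.8000
1 5 load 0.5333
2 10 source 0.6933
3 15 load 0.6400
4 20 source 0.6720
5 25 load 0.6613

Γ_L=-0.333333, Γ_S=-0.600000; launch V₁=1·100/125=0.800000
k=0 src: V=0.8000
k=1 load: inc=0.800000, refl=0.800000·-0.333333=-0.2667; V=0.000000+0.800000+-0.266667=0.5333
k=2 src: inc=-0.266667, refl=-0.266667·-0.600000=0.1600; V=0.800000+-0.266667+0.160000=0.6933
k=3 load: inc=0.160000, refl=0.160000·-0.333333=-0.0533; V=0.533333+0.160000+-0.053333=0.6400
k=4 src: inc=-0.053333, refl=-0.053333·-0.600000=0.0320; V=0.693333+-0.053333+0.032000=0.6720
k=5 load: inc=0.032000, refl=0.032000·-0.333333=-0.0107; V=0.640000+0.032000+-0.010667=0.6613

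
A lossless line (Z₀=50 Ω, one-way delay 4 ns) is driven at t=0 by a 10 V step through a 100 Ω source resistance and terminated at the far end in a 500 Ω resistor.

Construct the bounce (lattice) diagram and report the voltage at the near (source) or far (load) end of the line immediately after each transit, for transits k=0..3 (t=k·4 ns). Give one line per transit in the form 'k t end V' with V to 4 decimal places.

0 0 source 3.3333
1 4 load 6.0606
2 8 source 6.9697
3 12 load 7.7135

Γ_L=0.818182, Γ_S=0.333333; launch V₁=10·50/150=3.333333
k=0 src: V=3.3333
k=1 load: inc=3.333333, refl=3.333333·0.818182=2.7273; V=0.000000+3.333333+2.727273=6.0606
k=2 src: inc=2.727273, refl=2.727273·0.333333=0.9091; V=3.333333+2.727273+0.909091=6.9697
k=3 load: inc=0.909091, refl=0.909091·0.818182=0.7438; V=6.060606+0.909091+0.743802=7.7135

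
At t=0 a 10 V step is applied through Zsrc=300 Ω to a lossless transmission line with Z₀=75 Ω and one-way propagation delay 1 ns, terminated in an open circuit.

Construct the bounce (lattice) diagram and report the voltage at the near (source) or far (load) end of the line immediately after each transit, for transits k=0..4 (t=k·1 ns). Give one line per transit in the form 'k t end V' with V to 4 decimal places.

Γ_L=1.000000, Γ_S=0.600000; launch V₁=10·75/375=2.000000
k=0 src: V=2.0000
k=1 load: inc=2.000000, refl=2.000000·1.000000=2.0000; V=0.000000+2.000000+2.000000=4.0000
k=2 src: inc=2.000000, refl=2.000000·0.600000=1.2000; V=2.000000+2.000000+1.200000=5.2000
k=3 load: inc=1.200000, refl=1.200000·1.000000=1.2000; V=4.000000+1.200000+1.200000=6.4000
k=4 src: inc=1.200000, refl=1.200000·0.600000=0.7200; V=5.200000+1.200000+0.720000=7.1200

0 0 source 2.0000
1 1 load 4.0000
2 2 source 5.2000
3 3 load 6.4000
4 4 source 7.1200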